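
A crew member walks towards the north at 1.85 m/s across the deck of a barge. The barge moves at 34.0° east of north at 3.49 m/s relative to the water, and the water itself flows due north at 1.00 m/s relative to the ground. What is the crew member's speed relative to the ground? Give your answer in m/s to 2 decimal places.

In east/north components (m/s): crew member relative to barge = (0.000, 1.850); barge relative to water = (1.952, 2.893); water relative to ground = (0.000, 1.000).
Sum = (1.952, 5.743) m/s.
Speed = |(1.952, 5.743)| = 6.066 m/s.

6.07 m/s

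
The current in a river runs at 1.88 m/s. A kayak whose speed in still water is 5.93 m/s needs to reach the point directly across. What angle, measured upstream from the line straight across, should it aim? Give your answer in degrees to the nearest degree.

To cancel the current, the upstream component of the kayak's velocity must equal the flow: 5.93 sin θ = 1.88.
sin θ = 1.88 / 5.93 = 0.3170.
θ = arcsin(0.3170) = 18.484°.

18°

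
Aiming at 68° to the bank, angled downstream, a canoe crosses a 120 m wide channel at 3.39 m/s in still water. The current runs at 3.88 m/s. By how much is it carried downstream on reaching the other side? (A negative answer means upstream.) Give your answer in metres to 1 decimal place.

196.6 m

Perpendicular speed = 3.143 m/s; crossing time = 120 / 3.143 = 38.178 s.
Net downstream speed = 5.150 m/s.
Drift = 5.150 × 38.178 = 196.615 m (downstream).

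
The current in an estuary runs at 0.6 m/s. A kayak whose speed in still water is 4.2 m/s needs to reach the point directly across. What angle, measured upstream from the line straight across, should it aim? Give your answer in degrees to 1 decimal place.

8.2°

To cancel the current, the upstream component of the kayak's velocity must equal the flow: 4.2 sin θ = 0.6.
sin θ = 0.6 / 4.2 = 0.1429.
θ = arcsin(0.1429) = 8.213°.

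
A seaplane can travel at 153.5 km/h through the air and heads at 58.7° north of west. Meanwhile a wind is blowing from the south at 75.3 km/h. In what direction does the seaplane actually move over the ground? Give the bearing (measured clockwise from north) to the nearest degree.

339°

Taking east as x and north as y: velocity relative to the air = (-79.746, 131.159) km/h; the air relative to ground = (0.000, 75.300) km/h.
Velocity relative to ground = (-79.746, 131.159) + (0.000, 75.300) = (-79.746, 206.459) km/h.
Bearing = atan2(-79.75, 206.46) = 338.88° clockwise from north.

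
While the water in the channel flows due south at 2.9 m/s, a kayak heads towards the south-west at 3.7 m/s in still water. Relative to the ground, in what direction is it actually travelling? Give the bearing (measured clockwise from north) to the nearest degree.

Taking east as x and north as y: velocity relative to the water = (-2.616, -2.616) m/s; the water relative to ground = (0.000, -2.900) m/s.
Velocity relative to ground = (-2.616, -2.616) + (0.000, -2.900) = (-2.616, -5.516) m/s.
Bearing = atan2(-2.62, -5.52) = 205.37° clockwise from north.

205°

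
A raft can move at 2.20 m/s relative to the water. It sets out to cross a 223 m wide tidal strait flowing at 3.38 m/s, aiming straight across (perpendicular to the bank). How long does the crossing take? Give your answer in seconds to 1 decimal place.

101.4 s

The component of the raft's velocity perpendicular to the bank is 2.20 m/s.
Only the cross-stream component determines the crossing time; the current contributes nothing perpendicular to the bank.
Time = 223 / 2.200 = 101.364 s.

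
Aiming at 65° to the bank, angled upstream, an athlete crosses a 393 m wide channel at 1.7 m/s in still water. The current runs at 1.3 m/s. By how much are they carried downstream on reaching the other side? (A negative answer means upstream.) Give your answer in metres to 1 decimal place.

148.3 m

Perpendicular speed = 1.541 m/s; crossing time = 393 / 1.541 = 255.075 s.
Net downstream speed = 0.582 m/s.
Drift = 0.582 × 255.075 = 148.339 m (downstream).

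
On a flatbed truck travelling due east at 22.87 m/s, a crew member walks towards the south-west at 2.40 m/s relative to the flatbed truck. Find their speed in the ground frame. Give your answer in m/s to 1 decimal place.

21.2 m/s

Taking east as x and north as y: flatbed truck velocity = (22.870, 0.000) m/s; crew member velocity relative to flatbed truck = (-1.697, -1.697) m/s.
Velocity relative to ground = (22.870, 0.000) + (-1.697, -1.697) = (21.173, -1.697) m/s.
Speed = |(21.173, -1.697)| = 21.241 m/s.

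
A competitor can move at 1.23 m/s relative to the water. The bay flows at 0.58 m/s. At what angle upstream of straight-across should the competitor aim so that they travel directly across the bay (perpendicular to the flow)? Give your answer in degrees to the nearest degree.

To cancel the current, the upstream component of the competitor's velocity must equal the flow: 1.23 sin θ = 0.58.
sin θ = 0.58 / 1.23 = 0.4715.
θ = arcsin(0.4715) = 28.135°.

28°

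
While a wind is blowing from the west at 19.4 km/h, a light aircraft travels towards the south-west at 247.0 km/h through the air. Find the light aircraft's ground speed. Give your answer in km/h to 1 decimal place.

233.7 km/h

Taking east as x and north as y: velocity relative to the air = (-174.655, -174.655) km/h; the air relative to ground = (19.400, 0.000) km/h.
Velocity relative to ground = (-174.655, -174.655) + (19.400, 0.000) = (-155.255, -174.655) km/h.
Speed = |(-155.255, -174.655)| = 233.685 km/h.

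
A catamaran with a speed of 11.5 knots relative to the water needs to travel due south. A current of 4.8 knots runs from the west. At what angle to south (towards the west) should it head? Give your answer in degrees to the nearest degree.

25°

The current pushes perpendicular to the desired track; the heading must have a component into the current equal to 4.8 knots: 11.5 sin θ = 4.8.
sin θ = 0.4174, so θ = 24.670°.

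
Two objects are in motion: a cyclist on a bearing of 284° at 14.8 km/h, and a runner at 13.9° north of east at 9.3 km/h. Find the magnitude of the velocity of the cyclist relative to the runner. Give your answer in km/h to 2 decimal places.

23.43 km/h

Taking east as x and north as y: cyclist velocity = (-14.360, 3.580) km/h; runner velocity = (9.028, 2.234) km/h.
Velocity of cyclist relative to runner = (-14.360, 3.580) − (9.028, 2.234) = (-23.388, 1.346) km/h.
Magnitude = |(-23.388, 1.346)| = 23.427 km/h.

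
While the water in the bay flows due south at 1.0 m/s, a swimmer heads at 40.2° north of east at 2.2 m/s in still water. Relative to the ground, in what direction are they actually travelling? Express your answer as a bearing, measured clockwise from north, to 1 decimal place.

Taking east as x and north as y: velocity relative to the water = (1.680, 1.420) m/s; the water relative to ground = (0.000, -1.000) m/s.
Velocity relative to ground = (1.680, 1.420) + (0.000, -1.000) = (1.680, 0.420) m/s.
Bearing = atan2(1.68, 0.42) = 75.97° clockwise from north.

076.0°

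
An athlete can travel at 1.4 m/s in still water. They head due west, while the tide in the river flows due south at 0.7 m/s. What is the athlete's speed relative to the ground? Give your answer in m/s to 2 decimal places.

1.57 m/s

Taking east as x and north as y: velocity relative to the water = (-1.400, 0.000) m/s; the water relative to ground = (0.000, -0.700) m/s.
Velocity relative to ground = (-1.400, 0.000) + (0.000, -0.700) = (-1.400, -0.700) m/s.
Speed = |(-1.400, -0.700)| = 1.565 m/s.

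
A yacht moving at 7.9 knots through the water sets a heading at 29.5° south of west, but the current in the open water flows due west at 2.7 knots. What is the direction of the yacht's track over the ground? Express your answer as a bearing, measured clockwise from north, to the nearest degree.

248°

Taking east as x and north as y: velocity relative to the water = (-6.876, -3.890) knots; the water relative to ground = (-2.700, 0.000) knots.
Velocity relative to ground = (-6.876, -3.890) + (-2.700, 0.000) = (-9.576, -3.890) knots.
Bearing = atan2(-9.58, -3.89) = 247.89° clockwise from north.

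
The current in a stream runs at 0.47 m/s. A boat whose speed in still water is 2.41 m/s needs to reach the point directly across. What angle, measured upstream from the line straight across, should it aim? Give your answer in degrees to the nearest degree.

11°

To cancel the current, the upstream component of the boat's velocity must equal the flow: 2.41 sin θ = 0.47.
sin θ = 0.47 / 2.41 = 0.1950.
θ = arcsin(0.1950) = 11.246°.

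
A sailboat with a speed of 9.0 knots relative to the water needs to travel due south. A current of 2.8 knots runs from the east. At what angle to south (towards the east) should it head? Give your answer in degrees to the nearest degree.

18°

The current pushes perpendicular to the desired track; the heading must have a component into the current equal to 2.8 knots: 9.0 sin θ = 2.8.
sin θ = 0.3111, so θ = 18.126°.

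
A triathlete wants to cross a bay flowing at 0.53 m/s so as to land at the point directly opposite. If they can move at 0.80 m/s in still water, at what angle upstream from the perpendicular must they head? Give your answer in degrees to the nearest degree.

41°

To cancel the current, the upstream component of the triathlete's velocity must equal the flow: 0.80 sin θ = 0.53.
sin θ = 0.53 / 0.80 = 0.6625.
θ = arcsin(0.6625) = 41.491°.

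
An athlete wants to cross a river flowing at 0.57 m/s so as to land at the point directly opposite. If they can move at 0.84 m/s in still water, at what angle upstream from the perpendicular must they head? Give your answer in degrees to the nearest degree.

To cancel the current, the upstream component of the athlete's velocity must equal the flow: 0.84 sin θ = 0.57.
sin θ = 0.57 / 0.84 = 0.6786.
θ = arcsin(0.6786) = 42.732°.

43°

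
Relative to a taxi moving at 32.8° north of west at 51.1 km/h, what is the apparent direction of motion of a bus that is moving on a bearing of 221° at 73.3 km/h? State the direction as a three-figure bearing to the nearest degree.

Taking east as x and north as y: bus velocity = (-48.089, -55.320) km/h; taxi velocity = (-42.953, 27.681) km/h.
Velocity of bus relative to taxi = (-48.089, -55.320) − (-42.953, 27.681) = (-5.136, -83.002) km/h.
Bearing = atan2(-5.14, -83.00) = 183.54° clockwise from north.

184°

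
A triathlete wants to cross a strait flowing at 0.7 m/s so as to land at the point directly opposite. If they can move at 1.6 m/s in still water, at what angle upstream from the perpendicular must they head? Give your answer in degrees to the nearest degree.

26°

To cancel the current, the upstream component of the triathlete's velocity must equal the flow: 1.6 sin θ = 0.7.
sin θ = 0.7 / 1.6 = 0.4375.
θ = arcsin(0.4375) = 25.944°.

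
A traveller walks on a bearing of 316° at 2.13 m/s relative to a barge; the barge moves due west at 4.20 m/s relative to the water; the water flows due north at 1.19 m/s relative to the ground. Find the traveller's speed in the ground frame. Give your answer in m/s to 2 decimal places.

6.30 m/s

In east/north components (m/s): traveller relative to barge = (-1.480, 1.532); barge relative to water = (-4.200, 0.000); water relative to ground = (0.000, 1.190).
Sum = (-5.680, 2.722) m/s.
Speed = |(-5.680, 2.722)| = 6.298 m/s.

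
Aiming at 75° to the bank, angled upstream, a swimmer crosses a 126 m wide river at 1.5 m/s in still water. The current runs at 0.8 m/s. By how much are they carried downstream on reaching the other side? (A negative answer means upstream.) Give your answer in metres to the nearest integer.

Perpendicular speed = 1.449 m/s; crossing time = 126 / 1.449 = 86.963 s.
Net downstream speed = 0.412 m/s.
Drift = 0.412 × 86.963 = 35.809 m (downstream).

36 m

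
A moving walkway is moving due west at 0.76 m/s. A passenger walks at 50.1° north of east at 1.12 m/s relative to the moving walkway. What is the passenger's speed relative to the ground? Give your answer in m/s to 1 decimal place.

Taking east as x and north as y: moving walkway velocity = (-0.760, 0.000) m/s; passenger velocity relative to moving walkway = (0.718, 0.859) m/s.
Velocity relative to ground = (-0.760, 0.000) + (0.718, 0.859) = (-0.042, 0.859) m/s.
Speed = |(-0.042, 0.859)| = 0.860 m/s.

0.9 m/s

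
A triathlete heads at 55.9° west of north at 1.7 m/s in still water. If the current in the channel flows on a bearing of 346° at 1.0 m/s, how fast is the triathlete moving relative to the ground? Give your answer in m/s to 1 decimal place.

2.5 m/s

Taking east as x and north as y: velocity relative to the water = (-1.408, 0.953) m/s; the water relative to ground = (-0.242, 0.970) m/s.
Velocity relative to ground = (-1.408, 0.953) + (-0.242, 0.970) = (-1.650, 1.923) m/s.
Speed = |(-1.650, 1.923)| = 2.534 m/s.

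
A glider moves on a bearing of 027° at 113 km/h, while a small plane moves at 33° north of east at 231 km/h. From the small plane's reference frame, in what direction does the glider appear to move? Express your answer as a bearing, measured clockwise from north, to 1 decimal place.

260.0°

Taking east as x and north as y: glider velocity = (51.301, 100.684) km/h; small plane velocity = (193.733, 125.812) km/h.
Velocity of glider relative to small plane = (51.301, 100.684) − (193.733, 125.812) = (-142.432, -25.128) km/h.
Bearing = atan2(-142.43, -25.13) = 259.99° clockwise from north.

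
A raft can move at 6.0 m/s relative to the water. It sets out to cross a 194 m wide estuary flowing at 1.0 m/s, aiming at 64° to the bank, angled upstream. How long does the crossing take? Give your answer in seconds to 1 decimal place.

36.0 s

The component of the raft's velocity perpendicular to the bank is 6.0 × sin 64° = 5.393 m/s.
Only the cross-stream component determines the crossing time; the current contributes nothing perpendicular to the bank.
Time = 194 / 5.393 = 35.974 s.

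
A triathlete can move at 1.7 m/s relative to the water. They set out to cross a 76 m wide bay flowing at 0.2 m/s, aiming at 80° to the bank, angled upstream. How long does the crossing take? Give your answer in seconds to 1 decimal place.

The component of the triathlete's velocity perpendicular to the bank is 1.7 × sin 80° = 1.674 m/s.
Only the cross-stream component determines the crossing time; the current contributes nothing perpendicular to the bank.
Time = 76 / 1.674 = 45.396 s.

45.4 s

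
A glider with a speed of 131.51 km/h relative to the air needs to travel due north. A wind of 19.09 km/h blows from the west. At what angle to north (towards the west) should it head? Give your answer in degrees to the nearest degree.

The wind pushes perpendicular to the desired track; the heading must have a component into the wind equal to 19.09 km/h: 131.51 sin θ = 19.09.
sin θ = 0.1452, so θ = 8.347°.

8°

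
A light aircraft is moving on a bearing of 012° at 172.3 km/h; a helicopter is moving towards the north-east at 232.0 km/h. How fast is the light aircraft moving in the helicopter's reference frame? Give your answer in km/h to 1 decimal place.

128.3 km/h

Taking east as x and north as y: light aircraft velocity = (35.823, 168.535) km/h; helicopter velocity = (164.049, 164.049) km/h.
Velocity of light aircraft relative to helicopter = (35.823, 168.535) − (164.049, 164.049) = (-128.226, 4.486) km/h.
Magnitude = |(-128.226, 4.486)| = 128.304 km/h.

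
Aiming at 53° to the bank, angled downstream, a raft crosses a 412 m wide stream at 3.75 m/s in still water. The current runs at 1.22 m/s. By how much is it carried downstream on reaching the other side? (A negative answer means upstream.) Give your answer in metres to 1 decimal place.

478.3 m

Perpendicular speed = 2.995 m/s; crossing time = 412 / 2.995 = 137.568 s.
Net downstream speed = 3.477 m/s.
Drift = 3.477 × 137.568 = 478.297 m (downstream).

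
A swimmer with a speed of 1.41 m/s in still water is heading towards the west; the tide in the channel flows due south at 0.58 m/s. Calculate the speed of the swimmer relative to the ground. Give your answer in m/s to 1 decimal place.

Taking east as x and north as y: velocity relative to the water = (-1.410, 0.000) m/s; the water relative to ground = (0.000, -0.580) m/s.
Velocity relative to ground = (-1.410, 0.000) + (0.000, -0.580) = (-1.410, -0.580) m/s.
Speed = |(-1.410, -0.580)| = 1.525 m/s.

1.5 m/s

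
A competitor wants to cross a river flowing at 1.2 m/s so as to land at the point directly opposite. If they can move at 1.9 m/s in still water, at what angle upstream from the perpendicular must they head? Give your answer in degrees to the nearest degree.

To cancel the current, the upstream component of the competitor's velocity must equal the flow: 1.9 sin θ = 1.2.
sin θ = 1.2 / 1.9 = 0.6316.
θ = arcsin(0.6316) = 39.167°.

39°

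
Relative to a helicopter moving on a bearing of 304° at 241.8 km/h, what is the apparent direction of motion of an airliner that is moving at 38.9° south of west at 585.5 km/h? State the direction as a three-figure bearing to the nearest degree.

Taking east as x and north as y: airliner velocity = (-455.661, -367.672) km/h; helicopter velocity = (-200.461, 135.213) km/h.
Velocity of airliner relative to helicopter = (-455.661, -367.672) − (-200.461, 135.213) = (-255.200, -502.885) km/h.
Bearing = atan2(-255.20, -502.89) = 206.91° clockwise from north.

207°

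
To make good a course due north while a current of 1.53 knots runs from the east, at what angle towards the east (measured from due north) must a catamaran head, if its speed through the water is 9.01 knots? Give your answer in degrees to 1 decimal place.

The current pushes perpendicular to the desired track; the heading must have a component into the current equal to 1.53 knots: 9.01 sin θ = 1.53.
sin θ = 0.1698, so θ = 9.777°.

9.8°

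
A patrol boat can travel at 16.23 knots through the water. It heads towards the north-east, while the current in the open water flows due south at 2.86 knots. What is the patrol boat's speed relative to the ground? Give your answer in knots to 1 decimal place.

14.4 knots

Taking east as x and north as y: velocity relative to the water = (11.476, 11.476) knots; the water relative to ground = (0.000, -2.860) knots.
Velocity relative to ground = (11.476, 11.476) + (0.000, -2.860) = (11.476, 8.616) knots.
Speed = |(11.476, 8.616)| = 14.351 knots.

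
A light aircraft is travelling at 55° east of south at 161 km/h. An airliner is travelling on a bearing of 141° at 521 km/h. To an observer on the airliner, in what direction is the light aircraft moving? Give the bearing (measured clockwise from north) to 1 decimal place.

327.9°

Taking east as x and north as y: light aircraft velocity = (131.883, -92.346) km/h; airliner velocity = (327.876, -404.893) km/h.
Velocity of light aircraft relative to airliner = (131.883, -92.346) − (327.876, -404.893) = (-195.992, 312.547) km/h.
Bearing = atan2(-195.99, 312.55) = 327.91° clockwise from north.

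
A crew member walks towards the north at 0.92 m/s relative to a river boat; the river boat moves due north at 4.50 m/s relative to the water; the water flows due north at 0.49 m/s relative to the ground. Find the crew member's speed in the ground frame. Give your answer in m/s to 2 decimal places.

5.91 m/s

In east/north components (m/s): crew member relative to river boat = (0.000, 0.920); river boat relative to water = (0.000, 4.500); water relative to ground = (0.000, 0.490).
Sum = (0.000, 5.910) m/s.
Speed = |(0.000, 5.910)| = 5.910 m/s.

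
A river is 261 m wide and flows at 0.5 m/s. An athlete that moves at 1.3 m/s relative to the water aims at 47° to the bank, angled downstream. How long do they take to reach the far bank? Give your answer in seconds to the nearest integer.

275 s

The component of the athlete's velocity perpendicular to the bank is 1.3 × sin 47° = 0.951 m/s.
The current is parallel to the bank, so it does not affect the crossing time.
Time = 261 / 0.951 = 274.517 s.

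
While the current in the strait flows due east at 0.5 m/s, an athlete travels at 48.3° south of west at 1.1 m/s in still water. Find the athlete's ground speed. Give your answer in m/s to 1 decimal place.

Taking east as x and north as y: velocity relative to the water = (-0.732, -0.821) m/s; the water relative to ground = (0.500, 0.000) m/s.
Velocity relative to ground = (-0.732, -0.821) + (0.500, 0.000) = (-0.232, -0.821) m/s.
Speed = |(-0.232, -0.821)| = 0.853 m/s.

0.9 m/s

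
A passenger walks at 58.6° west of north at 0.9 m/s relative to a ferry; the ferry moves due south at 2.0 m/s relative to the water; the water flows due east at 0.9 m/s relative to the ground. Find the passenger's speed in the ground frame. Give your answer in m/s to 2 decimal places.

1.54 m/s

In east/north components (m/s): passenger relative to ferry = (-0.768, 0.469); ferry relative to water = (0.000, -2.000); water relative to ground = (0.900, 0.000).
Sum = (0.132, -1.531) m/s.
Speed = |(0.132, -1.531)| = 1.537 m/s.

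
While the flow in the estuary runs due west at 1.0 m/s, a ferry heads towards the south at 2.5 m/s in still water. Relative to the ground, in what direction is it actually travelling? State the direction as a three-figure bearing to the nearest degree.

Taking east as x and north as y: velocity relative to the water = (0.000, -2.500) m/s; the water relative to ground = (-1.000, 0.000) m/s.
Velocity relative to ground = (0.000, -2.500) + (-1.000, 0.000) = (-1.000, -2.500) m/s.
Bearing = atan2(-1.00, -2.50) = 201.80° clockwise from north.

202°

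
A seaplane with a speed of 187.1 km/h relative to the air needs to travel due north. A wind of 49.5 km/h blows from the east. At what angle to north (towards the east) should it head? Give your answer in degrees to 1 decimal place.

The wind pushes perpendicular to the desired track; the heading must have a component into the wind equal to 49.5 km/h: 187.1 sin θ = 49.5.
sin θ = 0.2646, so θ = 15.341°.

15.3°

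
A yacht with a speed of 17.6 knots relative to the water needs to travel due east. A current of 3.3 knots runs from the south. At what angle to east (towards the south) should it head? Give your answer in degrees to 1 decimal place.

10.8°

The current pushes perpendicular to the desired track; the heading must have a component into the current equal to 3.3 knots: 17.6 sin θ = 3.3.
sin θ = 0.1875, so θ = 10.807°.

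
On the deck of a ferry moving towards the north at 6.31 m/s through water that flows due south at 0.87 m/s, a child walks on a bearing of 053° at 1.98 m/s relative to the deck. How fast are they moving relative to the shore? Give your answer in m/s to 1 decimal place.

6.8 m/s

In east/north components (m/s): child relative to ferry = (1.581, 1.192); ferry relative to water = (0.000, 6.310); water relative to ground = (0.000, -0.870).
Sum = (1.581, 6.632) m/s.
Speed = |(1.581, 6.632)| = 6.818 m/s.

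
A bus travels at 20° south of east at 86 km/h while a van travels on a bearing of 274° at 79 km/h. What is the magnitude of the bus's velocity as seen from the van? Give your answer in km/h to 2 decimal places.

163.40 km/h

Taking east as x and north as y: bus velocity = (80.814, -29.414) km/h; van velocity = (-78.808, 5.511) km/h.
Velocity of bus relative to van = (80.814, -29.414) − (-78.808, 5.511) = (159.621, -34.924) km/h.
Magnitude = |(159.621, -34.924)| = 163.397 km/h.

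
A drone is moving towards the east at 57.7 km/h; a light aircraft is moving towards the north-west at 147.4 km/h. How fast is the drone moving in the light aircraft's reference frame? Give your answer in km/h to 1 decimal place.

Taking east as x and north as y: drone velocity = (57.700, 0.000) km/h; light aircraft velocity = (-104.228, 104.228) km/h.
Velocity of drone relative to light aircraft = (57.700, 0.000) − (-104.228, 104.228) = (161.928, -104.228) km/h.
Magnitude = |(161.928, -104.228)| = 192.572 km/h.

192.6 km/h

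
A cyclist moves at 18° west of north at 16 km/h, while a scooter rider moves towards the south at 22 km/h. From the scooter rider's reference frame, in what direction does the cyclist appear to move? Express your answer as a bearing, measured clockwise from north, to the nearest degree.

Taking east as x and north as y: cyclist velocity = (-4.944, 15.217) km/h; scooter rider velocity = (0.000, -22.000) km/h.
Velocity of cyclist relative to scooter rider = (-4.944, 15.217) − (0.000, -22.000) = (-4.944, 37.217) km/h.
Bearing = atan2(-4.94, 37.22) = 352.43° clockwise from north.

352°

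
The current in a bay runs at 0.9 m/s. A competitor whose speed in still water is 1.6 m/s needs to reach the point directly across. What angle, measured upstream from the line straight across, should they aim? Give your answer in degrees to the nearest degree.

To cancel the current, the upstream component of the competitor's velocity must equal the flow: 1.6 sin θ = 0.9.
sin θ = 0.9 / 1.6 = 0.5625.
θ = arcsin(0.5625) = 34.229°.

34°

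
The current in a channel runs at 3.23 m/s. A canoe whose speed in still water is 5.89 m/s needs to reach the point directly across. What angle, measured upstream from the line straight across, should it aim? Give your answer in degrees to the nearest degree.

To cancel the current, the upstream component of the canoe's velocity must equal the flow: 5.89 sin θ = 3.23.
sin θ = 3.23 / 5.89 = 0.5484.
θ = arcsin(0.5484) = 33.256°.

33°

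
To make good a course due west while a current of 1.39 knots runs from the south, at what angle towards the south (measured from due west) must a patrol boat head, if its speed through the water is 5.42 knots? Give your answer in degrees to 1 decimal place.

The current pushes perpendicular to the desired track; the heading must have a component into the current equal to 1.39 knots: 5.42 sin θ = 1.39.
sin θ = 0.2565, so θ = 14.860°.

14.9°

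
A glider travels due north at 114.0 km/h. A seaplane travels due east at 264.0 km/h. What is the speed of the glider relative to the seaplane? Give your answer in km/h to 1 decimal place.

287.6 km/h

Taking east as x and north as y: glider velocity = (0.000, 114.000) km/h; seaplane velocity = (264.000, 0.000) km/h.
Velocity of glider relative to seaplane = (0.000, 114.000) − (264.000, 0.000) = (-264.000, 114.000) km/h.
Magnitude = |(-264.000, 114.000)| = 287.562 km/h.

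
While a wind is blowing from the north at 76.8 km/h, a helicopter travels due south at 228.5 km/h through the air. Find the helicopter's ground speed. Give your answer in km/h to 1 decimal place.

305.3 km/h

Taking east as x and north as y: velocity relative to the air = (0.000, -228.500) km/h; the air relative to ground = (0.000, -76.800) km/h.
Velocity relative to ground = (0.000, -228.500) + (0.000, -76.800) = (0.000, -305.300) km/h.
Speed = |(0.000, -305.300)| = 305.300 km/h.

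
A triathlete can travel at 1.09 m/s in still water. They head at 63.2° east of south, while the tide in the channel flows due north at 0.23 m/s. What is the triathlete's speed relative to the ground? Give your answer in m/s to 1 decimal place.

Taking east as x and north as y: velocity relative to the water = (0.973, -0.491) m/s; the water relative to ground = (0.000, 0.230) m/s.
Velocity relative to ground = (0.973, -0.491) + (0.000, 0.230) = (0.973, -0.261) m/s.
Speed = |(0.973, -0.261)| = 1.007 m/s.

1.0 m/s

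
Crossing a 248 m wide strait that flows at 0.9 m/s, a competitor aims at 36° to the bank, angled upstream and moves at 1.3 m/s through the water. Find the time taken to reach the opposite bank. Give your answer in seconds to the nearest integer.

325 s

The component of the competitor's velocity perpendicular to the bank is 1.3 × sin 36° = 0.764 m/s.
Only the cross-stream component determines the crossing time; the current contributes nothing perpendicular to the bank.
Time = 248 / 0.764 = 324.556 s.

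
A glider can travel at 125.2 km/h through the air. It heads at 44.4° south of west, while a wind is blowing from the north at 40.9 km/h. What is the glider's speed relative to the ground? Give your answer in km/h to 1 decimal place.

156.6 km/h

Taking east as x and north as y: velocity relative to the air = (-89.452, -87.598) km/h; the air relative to ground = (0.000, -40.900) km/h.
Velocity relative to ground = (-89.452, -87.598) + (0.000, -40.900) = (-89.452, -128.498) km/h.
Speed = |(-89.452, -128.498)| = 156.567 km/h.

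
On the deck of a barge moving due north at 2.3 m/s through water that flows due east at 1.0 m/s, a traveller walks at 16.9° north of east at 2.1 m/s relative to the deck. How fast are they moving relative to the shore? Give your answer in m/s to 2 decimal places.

4.19 m/s

In east/north components (m/s): traveller relative to barge = (2.009, 0.610); barge relative to water = (0.000, 2.300); water relative to ground = (1.000, 0.000).
Sum = (3.009, 2.910) m/s.
Speed = |(3.009, 2.910)| = 4.187 m/s.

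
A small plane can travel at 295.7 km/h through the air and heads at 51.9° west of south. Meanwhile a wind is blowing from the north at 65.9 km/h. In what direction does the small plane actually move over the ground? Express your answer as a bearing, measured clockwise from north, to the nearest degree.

Taking east as x and north as y: velocity relative to the air = (-232.697, -182.458) km/h; the air relative to ground = (0.000, -65.900) km/h.
Velocity relative to ground = (-232.697, -182.458) + (0.000, -65.900) = (-232.697, -248.358) km/h.
Bearing = atan2(-232.70, -248.36) = 223.14° clockwise from north.

223°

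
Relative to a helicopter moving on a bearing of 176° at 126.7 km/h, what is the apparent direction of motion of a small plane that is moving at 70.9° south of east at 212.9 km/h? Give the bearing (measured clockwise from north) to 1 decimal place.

140.9°

Taking east as x and north as y: small plane velocity = (69.665, -201.180) km/h; helicopter velocity = (8.838, -126.391) km/h.
Velocity of small plane relative to helicopter = (69.665, -201.180) − (8.838, -126.391) = (60.827, -74.788) km/h.
Bearing = atan2(60.83, -74.79) = 140.88° clockwise from north.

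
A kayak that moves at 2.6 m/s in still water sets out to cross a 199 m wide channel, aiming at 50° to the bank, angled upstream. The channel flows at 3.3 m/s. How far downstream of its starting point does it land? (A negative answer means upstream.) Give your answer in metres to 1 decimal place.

162.7 m

Perpendicular speed = 1.992 m/s; crossing time = 199 / 1.992 = 99.914 s.
Net downstream speed = 1.629 m/s.
Drift = 1.629 × 99.914 = 162.735 m (downstream).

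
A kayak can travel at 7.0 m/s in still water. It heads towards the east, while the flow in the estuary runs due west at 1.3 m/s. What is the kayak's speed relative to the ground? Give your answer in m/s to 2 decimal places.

5.70 m/s

Taking east as x and north as y: velocity relative to the water = (7.000, 0.000) m/s; the water relative to ground = (-1.300, 0.000) m/s.
Velocity relative to ground = (7.000, 0.000) + (-1.300, 0.000) = (5.700, 0.000) m/s.
Speed = |(5.700, 0.000)| = 5.700 m/s.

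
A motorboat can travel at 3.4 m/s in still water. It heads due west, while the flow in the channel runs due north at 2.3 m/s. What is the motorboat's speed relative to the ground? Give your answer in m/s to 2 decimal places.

4.10 m/s

Taking east as x and north as y: velocity relative to the water = (-3.400, 0.000) m/s; the water relative to ground = (0.000, 2.300) m/s.
Velocity relative to ground = (-3.400, 0.000) + (0.000, 2.300) = (-3.400, 2.300) m/s.
Speed = |(-3.400, 2.300)| = 4.105 m/s.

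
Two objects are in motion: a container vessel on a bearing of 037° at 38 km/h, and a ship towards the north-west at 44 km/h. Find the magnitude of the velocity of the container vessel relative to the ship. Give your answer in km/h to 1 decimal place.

54.0 km/h

Taking east as x and north as y: container vessel velocity = (22.869, 30.348) km/h; ship velocity = (-31.113, 31.113) km/h.
Velocity of container vessel relative to ship = (22.869, 30.348) − (-31.113, 31.113) = (53.982, -0.765) km/h.
Magnitude = |(53.982, -0.765)| = 53.987 km/h.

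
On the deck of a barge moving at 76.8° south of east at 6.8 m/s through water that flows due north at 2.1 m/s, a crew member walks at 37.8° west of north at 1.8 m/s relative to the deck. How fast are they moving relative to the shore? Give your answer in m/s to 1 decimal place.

In east/north components (m/s): crew member relative to barge = (-1.103, 1.422); barge relative to water = (1.553, -6.620); water relative to ground = (0.000, 2.100).
Sum = (0.450, -3.098) m/s.
Speed = |(0.450, -3.098)| = 3.131 m/s.

3.1 m/s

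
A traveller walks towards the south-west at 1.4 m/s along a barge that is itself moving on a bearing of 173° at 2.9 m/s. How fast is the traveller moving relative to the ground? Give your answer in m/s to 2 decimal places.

3.92 m/s

Taking east as x and north as y: barge velocity = (0.353, -2.878) m/s; traveller velocity relative to barge = (-0.990, -0.990) m/s.
Velocity relative to ground = (0.353, -2.878) + (-0.990, -0.990) = (-0.637, -3.868) m/s.
Speed = |(-0.637, -3.868)| = 3.920 m/s.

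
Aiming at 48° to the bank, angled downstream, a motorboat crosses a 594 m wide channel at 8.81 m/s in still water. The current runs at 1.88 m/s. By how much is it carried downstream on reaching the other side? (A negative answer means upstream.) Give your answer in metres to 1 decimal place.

Perpendicular speed = 6.547 m/s; crossing time = 594 / 6.547 = 90.727 s.
Net downstream speed = 7.775 m/s.
Drift = 7.775 × 90.727 = 705.407 m (downstream).

705.4 m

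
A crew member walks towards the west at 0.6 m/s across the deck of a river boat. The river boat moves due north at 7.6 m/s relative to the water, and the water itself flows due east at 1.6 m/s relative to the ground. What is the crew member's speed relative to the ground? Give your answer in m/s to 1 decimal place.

In east/north components (m/s): crew member relative to river boat = (-0.600, 0.000); river boat relative to water = (0.000, 7.600); water relative to ground = (1.600, 0.000).
Sum = (1.000, 7.600) m/s.
Speed = |(1.000, 7.600)| = 7.666 m/s.

7.7 m/s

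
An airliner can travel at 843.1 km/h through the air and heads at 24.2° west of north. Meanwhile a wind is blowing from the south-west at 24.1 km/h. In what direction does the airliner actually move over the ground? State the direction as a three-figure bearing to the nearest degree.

Taking east as x and north as y: velocity relative to the air = (-345.606, 769.008) km/h; the air relative to ground = (17.041, 17.041) km/h.
Velocity relative to ground = (-345.606, 769.008) + (17.041, 17.041) = (-328.565, 786.050) km/h.
Bearing = atan2(-328.56, 786.05) = 337.32° clockwise from north.

337°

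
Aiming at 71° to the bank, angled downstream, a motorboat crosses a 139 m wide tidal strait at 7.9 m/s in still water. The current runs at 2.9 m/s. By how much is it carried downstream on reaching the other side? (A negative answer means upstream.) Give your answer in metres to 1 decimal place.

101.8 m

Perpendicular speed = 7.470 m/s; crossing time = 139 / 7.470 = 18.609 s.
Net downstream speed = 5.472 m/s.
Drift = 5.472 × 18.609 = 101.827 m (downstream).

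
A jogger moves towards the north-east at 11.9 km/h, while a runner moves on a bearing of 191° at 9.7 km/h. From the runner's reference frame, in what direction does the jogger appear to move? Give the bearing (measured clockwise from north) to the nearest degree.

Taking east as x and north as y: jogger velocity = (8.415, 8.415) km/h; runner velocity = (-1.851, -9.522) km/h.
Velocity of jogger relative to runner = (8.415, 8.415) − (-1.851, -9.522) = (10.265, 17.936) km/h.
Bearing = atan2(10.27, 17.94) = 29.78° clockwise from north.

030°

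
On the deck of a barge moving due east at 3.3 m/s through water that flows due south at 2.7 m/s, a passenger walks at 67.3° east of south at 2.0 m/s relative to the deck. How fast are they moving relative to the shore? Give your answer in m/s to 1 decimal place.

6.2 m/s

In east/north components (m/s): passenger relative to barge = (1.845, -0.772); barge relative to water = (3.300, 0.000); water relative to ground = (0.000, -2.700).
Sum = (5.145, -3.472) m/s.
Speed = |(5.145, -3.472)| = 6.207 m/s.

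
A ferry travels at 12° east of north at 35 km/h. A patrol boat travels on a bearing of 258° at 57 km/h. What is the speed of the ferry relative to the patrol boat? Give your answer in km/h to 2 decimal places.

Taking east as x and north as y: ferry velocity = (7.277, 34.235) km/h; patrol boat velocity = (-55.754, -11.851) km/h.
Velocity of ferry relative to patrol boat = (7.277, 34.235) − (-55.754, -11.851) = (63.031, 46.086) km/h.
Magnitude = |(63.031, 46.086)| = 78.083 km/h.

78.08 km/h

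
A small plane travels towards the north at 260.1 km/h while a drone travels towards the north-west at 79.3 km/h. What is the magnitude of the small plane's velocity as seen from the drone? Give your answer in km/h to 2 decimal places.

211.59 km/h

Taking east as x and north as y: small plane velocity = (0.000, 260.100) km/h; drone velocity = (-56.074, 56.074) km/h.
Velocity of small plane relative to drone = (0.000, 260.100) − (-56.074, 56.074) = (56.074, 204.026) km/h.
Magnitude = |(56.074, 204.026)| = 211.592 km/h.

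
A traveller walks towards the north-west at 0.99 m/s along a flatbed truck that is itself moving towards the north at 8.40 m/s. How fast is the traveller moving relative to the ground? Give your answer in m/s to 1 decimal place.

Taking east as x and north as y: flatbed truck velocity = (0.000, 8.400) m/s; traveller velocity relative to flatbed truck = (-0.700, 0.700) m/s.
Velocity relative to ground = (0.000, 8.400) + (-0.700, 0.700) = (-0.700, 9.100) m/s.
Speed = |(-0.700, 9.100)| = 9.127 m/s.

9.1 m/s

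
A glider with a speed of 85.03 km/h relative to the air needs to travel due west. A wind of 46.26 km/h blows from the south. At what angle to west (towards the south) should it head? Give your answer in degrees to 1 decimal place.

33.0°

The wind pushes perpendicular to the desired track; the heading must have a component into the wind equal to 46.26 km/h: 85.03 sin θ = 46.26.
sin θ = 0.5440, so θ = 32.959°.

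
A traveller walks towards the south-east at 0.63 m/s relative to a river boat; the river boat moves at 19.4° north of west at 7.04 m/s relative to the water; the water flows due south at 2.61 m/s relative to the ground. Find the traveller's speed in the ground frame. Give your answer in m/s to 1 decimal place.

6.2 m/s

In east/north components (m/s): traveller relative to river boat = (0.445, -0.445); river boat relative to water = (-6.640, 2.338); water relative to ground = (0.000, -2.610).
Sum = (-6.195, -0.717) m/s.
Speed = |(-6.195, -0.717)| = 6.236 m/s.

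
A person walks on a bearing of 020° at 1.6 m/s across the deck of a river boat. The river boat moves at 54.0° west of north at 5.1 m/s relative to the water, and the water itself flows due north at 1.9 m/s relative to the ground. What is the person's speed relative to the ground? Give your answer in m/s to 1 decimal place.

In east/north components (m/s): person relative to river boat = (0.547, 1.504); river boat relative to water = (-4.126, 2.998); water relative to ground = (0.000, 1.900).
Sum = (-3.579, 6.401) m/s.
Speed = |(-3.579, 6.401)| = 7.334 m/s.

7.3 m/s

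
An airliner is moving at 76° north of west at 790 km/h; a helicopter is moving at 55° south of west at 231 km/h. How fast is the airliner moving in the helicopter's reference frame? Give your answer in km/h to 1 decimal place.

Taking east as x and north as y: airliner velocity = (-191.118, 766.534) km/h; helicopter velocity = (-132.496, -189.224) km/h.
Velocity of airliner relative to helicopter = (-191.118, 766.534) − (-132.496, -189.224) = (-58.622, 955.758) km/h.
Magnitude = |(-58.622, 955.758)| = 957.554 km/h.

957.6 km/h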